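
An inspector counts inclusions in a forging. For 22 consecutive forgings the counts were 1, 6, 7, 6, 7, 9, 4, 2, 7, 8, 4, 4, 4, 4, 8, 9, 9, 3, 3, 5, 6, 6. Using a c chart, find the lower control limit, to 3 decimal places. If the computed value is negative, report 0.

0.000

c̄ = (1 + 6 + 7 + 6 + 7 + 9 + 4 + 2 + 7 + 8 + 4 + 4 + 4 + 4 + 8 + 9 + 9 + 3 + 3 + 5 + 6 + 6) / 22 = 122 / 22 = 5.5455
LCL = c̄ − 3√c̄ = 5.5455 − 3 × 2.3549 = -1.5192 → 0 (cannot be negative)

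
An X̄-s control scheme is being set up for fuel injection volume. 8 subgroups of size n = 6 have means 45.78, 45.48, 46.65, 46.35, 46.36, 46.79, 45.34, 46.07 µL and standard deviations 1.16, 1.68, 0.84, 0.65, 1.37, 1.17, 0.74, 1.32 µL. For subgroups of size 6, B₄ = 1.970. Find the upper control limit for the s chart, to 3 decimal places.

s̄ = (1.16 + 1.68 + 0.84 + 0.65 + 1.37 + 1.17 + 0.74 + 1.32) / 8 = 1.1162
UCL_s = B₄·s̄ = 1.970 × 1.1162 = 2.1990

2.199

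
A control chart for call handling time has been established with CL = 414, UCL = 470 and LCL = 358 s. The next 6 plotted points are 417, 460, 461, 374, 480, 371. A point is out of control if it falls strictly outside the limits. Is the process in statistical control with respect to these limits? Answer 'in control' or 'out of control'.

Compare each point to [358, 470]: sample 5 = 480 > UCL.

out of control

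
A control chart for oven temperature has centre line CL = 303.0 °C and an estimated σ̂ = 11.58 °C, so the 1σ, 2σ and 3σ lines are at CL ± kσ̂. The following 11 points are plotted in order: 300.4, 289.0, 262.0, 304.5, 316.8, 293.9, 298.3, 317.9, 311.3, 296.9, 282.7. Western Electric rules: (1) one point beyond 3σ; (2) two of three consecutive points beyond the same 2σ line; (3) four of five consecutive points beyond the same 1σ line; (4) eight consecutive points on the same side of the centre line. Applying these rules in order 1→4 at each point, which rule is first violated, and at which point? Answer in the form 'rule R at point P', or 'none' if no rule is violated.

rule 1 at point 3

Zone of each point (C = within 1σ̂, B = 1σ̂–2σ̂, A = 2σ̂–3σ̂, * = beyond 3σ̂; sign = side of CL): 1:-C, 2:-B, 3:-*, 4:+C, 5:+B, 6:-C, 7:-C, 8:+B, 9:+C, 10:-C, 11:-B
Rule 1 (one point beyond the 3σ limits) is satisfied at point 3.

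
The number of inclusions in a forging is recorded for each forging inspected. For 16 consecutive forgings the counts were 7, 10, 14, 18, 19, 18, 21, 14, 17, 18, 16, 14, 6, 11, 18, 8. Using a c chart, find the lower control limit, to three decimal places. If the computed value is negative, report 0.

2.963

c̄ = (7 + 10 + 14 + 18 + 19 + 18 + 21 + 14 + 17 + 18 + 16 + 14 + 6 + 11 + 18 + 8) / 16 = 229 / 16 = 14.3125
LCL = c̄ − 3√c̄ = 14.3125 − 3 × 3.7832 = 2.9629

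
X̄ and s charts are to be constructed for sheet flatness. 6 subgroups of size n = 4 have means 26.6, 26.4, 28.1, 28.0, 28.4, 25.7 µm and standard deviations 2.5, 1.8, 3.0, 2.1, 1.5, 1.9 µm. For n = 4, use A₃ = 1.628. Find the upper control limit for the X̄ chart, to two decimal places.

X̄̄ = (26.6 + 26.4 + 28.1 + 28.0 + 28.4 + 25.7) / 6 = 27.2000
s̄ = (2.5 + 1.8 + 3.0 + 2.1 + 1.5 + 1.9) / 6 = 2.1333
UCL = X̄̄ + A₃·s̄ = 27.2000 + 1.628 × 2.1333 = 30.6731

30.67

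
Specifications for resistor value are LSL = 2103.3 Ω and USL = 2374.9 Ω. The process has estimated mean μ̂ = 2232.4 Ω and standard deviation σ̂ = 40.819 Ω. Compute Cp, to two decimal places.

1.11

Cp = (USL − LSL) / (6σ̂) = (2374.9 − 2103.3) / (6 × 40.819) = 271.6000 / 244.9140 = 1.1090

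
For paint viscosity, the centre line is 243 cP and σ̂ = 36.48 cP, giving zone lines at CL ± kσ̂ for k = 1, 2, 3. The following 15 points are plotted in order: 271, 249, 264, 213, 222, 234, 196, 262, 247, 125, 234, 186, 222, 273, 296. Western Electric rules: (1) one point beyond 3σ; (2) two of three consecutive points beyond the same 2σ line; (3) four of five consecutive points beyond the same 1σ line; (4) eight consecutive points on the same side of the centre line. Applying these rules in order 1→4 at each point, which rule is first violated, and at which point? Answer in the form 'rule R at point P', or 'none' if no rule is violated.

rule 1 at point 10

Zone of each point (C = within 1σ̂, B = 1σ̂–2σ̂, A = 2σ̂–3σ̂, * = beyond 3σ̂; sign = side of CL): 1:+C, 2:+C, 3:+C, 4:-C, 5:-C, 6:-C, 7:-B, 8:+C, 9:+C, 10:-*, 11:-C, 12:-B, 13:-C, 14:+C, 15:+B
Rule 1 (one point beyond the 3σ limits) is satisfied at point 10.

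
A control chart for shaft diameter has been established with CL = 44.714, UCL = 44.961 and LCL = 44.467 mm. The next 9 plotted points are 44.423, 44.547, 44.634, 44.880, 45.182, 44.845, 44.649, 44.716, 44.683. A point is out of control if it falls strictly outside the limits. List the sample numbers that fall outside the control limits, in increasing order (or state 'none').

1, 5

Compare each point to [44.467, 44.961]: sample 1 = 44.423 < LCL; sample 5 = 45.182 > UCL.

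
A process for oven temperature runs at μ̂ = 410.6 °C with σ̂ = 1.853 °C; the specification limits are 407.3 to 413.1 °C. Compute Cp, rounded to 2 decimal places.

Cp = (USL − LSL) / (6σ̂) = (413.1 − 407.3) / (6 × 1.853) = 5.8000 / 11.1180 = 0.5217

0.52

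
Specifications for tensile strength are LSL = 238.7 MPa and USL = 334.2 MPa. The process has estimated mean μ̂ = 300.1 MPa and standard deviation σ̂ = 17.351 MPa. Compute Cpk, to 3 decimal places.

Cpu = (USL − μ̂) / (3σ̂) = (334.2 − 300.1) / (3 × 17.351) = 0.6551; Cpl = (μ̂ − LSL) / (3σ̂) = (300.1 − 238.7) / (3 × 17.351) = 1.1796; Cpk = min(Cpu, Cpl) = 0.6551

0.655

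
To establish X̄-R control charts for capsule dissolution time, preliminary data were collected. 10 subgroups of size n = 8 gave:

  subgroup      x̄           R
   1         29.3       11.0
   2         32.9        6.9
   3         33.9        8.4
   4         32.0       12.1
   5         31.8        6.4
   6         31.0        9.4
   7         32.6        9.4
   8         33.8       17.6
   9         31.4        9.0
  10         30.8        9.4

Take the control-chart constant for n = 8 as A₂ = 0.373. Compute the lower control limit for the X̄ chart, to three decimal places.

X̄̄ = (29.3 + 32.9 + 33.9 + 32.0 + 31.8 + 31.0 + 32.6 + 33.8 + 31.4 + 30.8) / 10 = 319.5000 / 10 = 31.9500
R̄ = (11.0 + 6.9 + 8.4 + 12.1 + 6.4 + 9.4 + 9.4 + 17.6 + 9.0 + 9.4) / 10 = 99.6000 / 10 = 9.9600
LCL = X̄̄ − A₂·R̄ = 31.9500 − 0.373 × 9.9600 = 28.2349

28.235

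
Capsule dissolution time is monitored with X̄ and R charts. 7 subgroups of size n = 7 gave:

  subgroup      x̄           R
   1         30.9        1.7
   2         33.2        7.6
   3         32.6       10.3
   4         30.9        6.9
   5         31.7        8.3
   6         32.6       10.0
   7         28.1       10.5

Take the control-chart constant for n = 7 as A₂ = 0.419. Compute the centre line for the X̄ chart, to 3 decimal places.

X̄̄ = (30.9 + 33.2 + 32.6 + 30.9 + 31.7 + 32.6 + 28.1) / 7 = 220.0000 / 7 = 31.4286
CL = X̄̄ = 31.4286

31.429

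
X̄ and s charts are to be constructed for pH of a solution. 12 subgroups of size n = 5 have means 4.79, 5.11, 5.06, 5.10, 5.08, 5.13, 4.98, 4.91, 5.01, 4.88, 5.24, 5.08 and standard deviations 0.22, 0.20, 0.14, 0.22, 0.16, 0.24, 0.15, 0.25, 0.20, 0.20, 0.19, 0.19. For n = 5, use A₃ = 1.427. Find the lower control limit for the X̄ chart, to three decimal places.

X̄̄ = (4.79 + 5.11 + 5.06 + 5.10 + 5.08 + 5.13 + 4.98 + 4.91 + 5.01 + 4.88 + 5.24 + 5.08) / 12 = 5.0308
s̄ = (0.22 + 0.20 + 0.14 + 0.22 + 0.16 + 0.24 + 0.15 + 0.25 + 0.20 + 0.20 + 0.19 + 0.19) / 12 = 0.1967
LCL = X̄̄ − A₃·s̄ = 5.0308 − 1.427 × 0.1967 = 4.7502

4.750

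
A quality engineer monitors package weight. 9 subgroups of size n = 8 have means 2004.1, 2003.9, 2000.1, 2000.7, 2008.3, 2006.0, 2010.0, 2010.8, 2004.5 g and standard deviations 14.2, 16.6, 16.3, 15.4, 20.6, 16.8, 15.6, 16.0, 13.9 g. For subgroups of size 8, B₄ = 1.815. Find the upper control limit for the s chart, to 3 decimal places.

s̄ = (14.2 + 16.6 + 16.3 + 15.4 + 20.6 + 16.8 + 15.6 + 16.0 + 13.9) / 9 = 16.1556
UCL_s = B₄·s̄ = 1.815 × 16.1556 = 29.3223

29.322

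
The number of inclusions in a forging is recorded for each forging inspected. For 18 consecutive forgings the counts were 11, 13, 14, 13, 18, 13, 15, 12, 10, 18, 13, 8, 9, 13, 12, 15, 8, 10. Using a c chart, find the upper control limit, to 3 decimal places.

23.107

c̄ = (11 + 13 + 14 + 13 + 18 + 13 + 15 + 12 + 10 + 18 + 13 + 8 + 9 + 13 + 12 + 15 + 8 + 10) / 18 = 225 / 18 = 12.5000
UCL = c̄ + 3√c̄ = 12.5000 + 3 × √12.5000 = 12.5000 + 3 × 3.5355 = 23.1066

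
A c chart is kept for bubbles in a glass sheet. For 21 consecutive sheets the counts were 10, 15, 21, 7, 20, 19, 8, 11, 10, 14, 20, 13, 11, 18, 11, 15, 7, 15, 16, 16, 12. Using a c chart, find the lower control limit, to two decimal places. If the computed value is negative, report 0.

c̄ = (10 + 15 + 21 + 7 + 20 + 19 + 8 + 11 + 10 + 14 + 20 + 13 + 11 + 18 + 11 + 15 + 7 + 15 + 16 + 16 + 12) / 21 = 289 / 21 = 13.7619
LCL = c̄ − 3√c̄ = 13.7619 − 3 × 3.7097 = 2.6328

2.63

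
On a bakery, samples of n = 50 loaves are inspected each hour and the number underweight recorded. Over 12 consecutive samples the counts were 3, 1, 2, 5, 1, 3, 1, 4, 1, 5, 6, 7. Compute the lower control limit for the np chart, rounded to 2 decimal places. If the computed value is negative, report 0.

0.00

p̄ = Σdᵢ / (k·n) = 39 / (12 × 50) = 0.06500
LCL = np̄ − 3·√(np̄(1−p̄)) = 3.2500 − 3 × 1.7432 = -1.9796 → 0 (negative, so LCL = 0)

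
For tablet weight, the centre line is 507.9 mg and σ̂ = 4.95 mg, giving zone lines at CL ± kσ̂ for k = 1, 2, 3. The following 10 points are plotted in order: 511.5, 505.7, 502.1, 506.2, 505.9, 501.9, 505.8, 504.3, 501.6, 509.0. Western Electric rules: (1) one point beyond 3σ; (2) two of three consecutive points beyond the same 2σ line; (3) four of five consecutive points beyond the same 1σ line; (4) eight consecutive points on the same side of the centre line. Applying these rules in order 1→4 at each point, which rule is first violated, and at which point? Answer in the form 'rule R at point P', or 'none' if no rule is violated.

Zone of each point (C = within 1σ̂, B = 1σ̂–2σ̂, A = 2σ̂–3σ̂, * = beyond 3σ̂; sign = side of CL): 1:+C, 2:-C, 3:-B, 4:-C, 5:-C, 6:-B, 7:-C, 8:-C, 9:-B, 10:+C
Rule 4 (eight consecutive points on the same side of the centre line) is satisfied at point 9.

rule 4 at point 9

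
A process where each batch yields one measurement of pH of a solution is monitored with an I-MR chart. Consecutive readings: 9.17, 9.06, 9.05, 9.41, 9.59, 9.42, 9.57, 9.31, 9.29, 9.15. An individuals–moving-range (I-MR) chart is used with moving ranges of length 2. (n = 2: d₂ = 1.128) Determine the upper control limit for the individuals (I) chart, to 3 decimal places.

9.716

X̄ = (9.17 + 9.06 + 9.05 + 9.41 + 9.59 + 9.42 + 9.57 + 9.31 + 9.29 + 9.15) / 10 = 9.3020
Moving ranges: 0.11, 0.01, 0.36, 0.18, 0.17, 0.15, 0.26, 0.02, 0.14; M̄R̄ = 1.4000 / 9 = 0.1556
UCL = X̄ + 3·M̄R̄/d₂ = 9.3020 + 3 × 0.1556 / 1.128 = 9.7157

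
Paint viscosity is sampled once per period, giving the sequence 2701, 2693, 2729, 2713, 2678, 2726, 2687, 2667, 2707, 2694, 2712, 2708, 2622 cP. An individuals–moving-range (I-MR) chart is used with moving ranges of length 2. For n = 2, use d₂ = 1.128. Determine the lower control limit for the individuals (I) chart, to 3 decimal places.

X̄ = (2701 + 2693 + 2729 + 2713 + 2678 + 2726 + 2687 + 2667 + 2707 + 2694 + 2712 + 2708 + 2622) / 13 = 2695.1538
Moving ranges: 8, 36, 16, 35, 48, 39, 20, 40, 13, 18, 4, 86; M̄R̄ = 363.0000 / 12 = 30.2500
LCL = X̄ − 3·M̄R̄/d₂ = 2695.1538 − 3 × 30.2500 / 1.128 = 2614.7017

2614.702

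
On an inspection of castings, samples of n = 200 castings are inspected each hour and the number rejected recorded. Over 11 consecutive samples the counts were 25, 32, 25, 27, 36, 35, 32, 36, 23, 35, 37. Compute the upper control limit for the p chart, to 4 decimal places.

0.2329

p̄ = Σdᵢ / (k·n) = 343 / (11 × 200) = 0.15591
UCL = p̄ + 3·√(p̄(1−p̄)/n) = 0.15591 + 3 × √(0.15591×0.84409/200) = 0.15591 + 3 × 0.02565 = 0.23286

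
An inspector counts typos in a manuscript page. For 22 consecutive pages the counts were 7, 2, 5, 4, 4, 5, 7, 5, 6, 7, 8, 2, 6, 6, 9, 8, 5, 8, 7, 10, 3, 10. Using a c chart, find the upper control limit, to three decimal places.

c̄ = (7 + 2 + 5 + 4 + 4 + 5 + 7 + 5 + 6 + 7 + 8 + 2 + 6 + 6 + 9 + 8 + 5 + 8 + 7 + 10 + 3 + 10) / 22 = 134 / 22 = 6.0909
UCL = c̄ + 3√c̄ = 6.0909 + 3 × √6.0909 = 6.0909 + 3 × 2.4680 = 13.4948

13.495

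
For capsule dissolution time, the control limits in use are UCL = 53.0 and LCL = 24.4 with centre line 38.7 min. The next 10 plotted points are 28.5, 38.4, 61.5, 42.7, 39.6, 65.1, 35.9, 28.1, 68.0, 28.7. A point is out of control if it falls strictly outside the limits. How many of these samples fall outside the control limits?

3

Compare each point to [24.4, 53.0]: sample 3 = 61.5 > UCL; sample 6 = 65.1 > UCL; sample 9 = 68.0 > UCL.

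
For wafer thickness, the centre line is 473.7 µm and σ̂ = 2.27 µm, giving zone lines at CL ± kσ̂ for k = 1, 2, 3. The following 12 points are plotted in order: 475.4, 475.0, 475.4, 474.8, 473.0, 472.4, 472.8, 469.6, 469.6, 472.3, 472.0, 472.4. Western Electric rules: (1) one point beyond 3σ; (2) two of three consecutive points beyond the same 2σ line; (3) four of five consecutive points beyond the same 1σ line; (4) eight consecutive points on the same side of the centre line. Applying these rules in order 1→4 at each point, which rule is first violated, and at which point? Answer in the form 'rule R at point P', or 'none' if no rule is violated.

Zone of each point (C = within 1σ̂, B = 1σ̂–2σ̂, A = 2σ̂–3σ̂, * = beyond 3σ̂; sign = side of CL): 1:+C, 2:+C, 3:+C, 4:+C, 5:-C, 6:-C, 7:-C, 8:-B, 9:-B, 10:-C, 11:-C, 12:-C
Rule 4 (eight consecutive points on the same side of the centre line) is satisfied at point 12.

rule 4 at point 12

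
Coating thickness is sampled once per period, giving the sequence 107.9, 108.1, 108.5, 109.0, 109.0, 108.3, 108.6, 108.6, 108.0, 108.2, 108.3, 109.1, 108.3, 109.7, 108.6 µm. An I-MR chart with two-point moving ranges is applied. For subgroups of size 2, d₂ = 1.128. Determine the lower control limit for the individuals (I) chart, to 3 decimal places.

X̄ = (107.9 + 108.1 + 108.5 + 109.0 + 109.0 + 108.3 + 108.6 + 108.6 + 108.0 + 108.2 + 108.3 + 109.1 + 108.3 + 109.7 + 108.6) / 15 = 108.5467
Moving ranges: 0.2, 0.4, 0.5, 0.0, 0.7, 0.3, 0.0, 0.6, 0.2, 0.1, 0.8, 0.8, 1.4, 1.1; M̄R̄ = 7.1000 / 14 = 0.5071
LCL = X̄ − 3·M̄R̄/d₂ = 108.5467 − 3 × 0.5071 / 1.128 = 107.1979

107.198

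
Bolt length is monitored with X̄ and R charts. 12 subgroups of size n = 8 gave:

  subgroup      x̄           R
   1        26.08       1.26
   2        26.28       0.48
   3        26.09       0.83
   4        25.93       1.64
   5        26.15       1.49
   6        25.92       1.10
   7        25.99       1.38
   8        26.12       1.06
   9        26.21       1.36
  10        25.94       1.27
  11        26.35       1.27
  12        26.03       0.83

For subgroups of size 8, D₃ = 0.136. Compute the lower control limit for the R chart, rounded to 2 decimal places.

R̄ = (1.26 + 0.48 + 0.83 + 1.64 + 1.49 + 1.10 + 1.38 + 1.06 + 1.36 + 1.27 + 1.27 + 0.83) / 12 = 13.9700 / 12 = 1.1642
LCL_R = D₃·R̄ = 0.136 × 1.1642 = 0.1583

0.16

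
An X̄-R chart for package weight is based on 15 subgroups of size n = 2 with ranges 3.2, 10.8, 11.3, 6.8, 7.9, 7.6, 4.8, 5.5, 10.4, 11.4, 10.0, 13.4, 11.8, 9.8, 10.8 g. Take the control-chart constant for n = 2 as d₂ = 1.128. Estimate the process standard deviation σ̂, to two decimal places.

8.01

R̄ = (3.2 + 10.8 + 11.3 + 6.8 + 7.9 + 7.6 + 4.8 + 5.5 + 10.4 + 11.4 + 10.0 + 13.4 + 11.8 + 9.8 + 10.8) / 15 = 9.0333
σ̂ = R̄ / d₂ = 9.0333 / 1.128 = 8.0083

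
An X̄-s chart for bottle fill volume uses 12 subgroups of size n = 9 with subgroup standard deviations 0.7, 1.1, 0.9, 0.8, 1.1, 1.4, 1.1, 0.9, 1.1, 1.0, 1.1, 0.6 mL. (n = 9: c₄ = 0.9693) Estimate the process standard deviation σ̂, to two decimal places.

s̄ = (0.7 + 1.1 + 0.9 + 0.8 + 1.1 + 1.4 + 1.1 + 0.9 + 1.1 + 1.0 + 1.1 + 0.6) / 12 = 0.9833
σ̂ = s̄ / c₄ = 0.9833 / 0.9693 = 1.0145

1.01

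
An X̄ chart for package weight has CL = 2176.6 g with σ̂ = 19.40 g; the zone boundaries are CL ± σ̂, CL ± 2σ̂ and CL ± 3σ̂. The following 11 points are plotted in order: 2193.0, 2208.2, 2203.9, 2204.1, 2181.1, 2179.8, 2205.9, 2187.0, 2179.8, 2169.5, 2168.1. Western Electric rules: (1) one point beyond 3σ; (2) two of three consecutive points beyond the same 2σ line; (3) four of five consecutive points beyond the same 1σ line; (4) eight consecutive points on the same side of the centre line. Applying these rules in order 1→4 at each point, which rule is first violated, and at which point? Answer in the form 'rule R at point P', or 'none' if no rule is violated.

rule 4 at point 8

Zone of each point (C = within 1σ̂, B = 1σ̂–2σ̂, A = 2σ̂–3σ̂, * = beyond 3σ̂; sign = side of CL): 1:+C, 2:+B, 3:+B, 4:+B, 5:+C, 6:+C, 7:+B, 8:+C, 9:+C, 10:-C, 11:-C
Rule 4 (eight consecutive points on the same side of the centre line) is satisfied at point 8.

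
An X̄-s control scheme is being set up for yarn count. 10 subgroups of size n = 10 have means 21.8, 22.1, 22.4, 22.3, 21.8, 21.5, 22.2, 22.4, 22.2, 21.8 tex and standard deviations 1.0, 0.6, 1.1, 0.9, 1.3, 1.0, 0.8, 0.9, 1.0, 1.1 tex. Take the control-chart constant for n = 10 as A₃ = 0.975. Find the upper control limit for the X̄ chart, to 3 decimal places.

22.996

X̄̄ = (21.8 + 22.1 + 22.4 + 22.3 + 21.8 + 21.5 + 22.2 + 22.4 + 22.2 + 21.8) / 10 = 22.0500
s̄ = (1.0 + 0.6 + 1.1 + 0.9 + 1.3 + 1.0 + 0.8 + 0.9 + 1.0 + 1.1) / 10 = 0.9700
UCL = X̄̄ + A₃·s̄ = 22.0500 + 0.975 × 0.9700 = 22.9958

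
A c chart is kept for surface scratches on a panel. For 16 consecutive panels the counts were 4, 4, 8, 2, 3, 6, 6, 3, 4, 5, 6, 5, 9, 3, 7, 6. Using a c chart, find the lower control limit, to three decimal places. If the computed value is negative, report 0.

0.000

c̄ = (4 + 4 + 8 + 2 + 3 + 6 + 6 + 3 + 4 + 5 + 6 + 5 + 9 + 3 + 7 + 6) / 16 = 81 / 16 = 5.0625
LCL = c̄ − 3√c̄ = 5.0625 − 3 × 2.2500 = -1.6875 → 0 (cannot be negative)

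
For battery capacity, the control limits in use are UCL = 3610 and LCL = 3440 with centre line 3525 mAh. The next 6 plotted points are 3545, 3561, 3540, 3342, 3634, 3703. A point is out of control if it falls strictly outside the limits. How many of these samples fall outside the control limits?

Compare each point to [3440, 3610]: sample 4 = 3342 < LCL; sample 5 = 3634 > UCL; sample 6 = 3703 > UCL.

3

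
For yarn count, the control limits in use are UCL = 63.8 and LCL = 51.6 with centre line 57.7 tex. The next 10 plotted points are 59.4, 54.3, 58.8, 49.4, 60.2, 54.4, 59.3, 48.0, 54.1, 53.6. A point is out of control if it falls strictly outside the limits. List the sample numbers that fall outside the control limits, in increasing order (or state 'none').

Compare each point to [51.6, 63.8]: sample 4 = 49.4 < LCL; sample 8 = 48.0 < LCL.

4, 8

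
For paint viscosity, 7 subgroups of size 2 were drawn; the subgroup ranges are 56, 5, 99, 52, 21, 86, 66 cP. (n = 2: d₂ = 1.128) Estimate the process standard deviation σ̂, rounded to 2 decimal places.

R̄ = (56 + 5 + 99 + 52 + 21 + 86 + 66) / 7 = 55.0000
σ̂ = R̄ / d₂ = 55.0000 / 1.128 = 48.7589

48.76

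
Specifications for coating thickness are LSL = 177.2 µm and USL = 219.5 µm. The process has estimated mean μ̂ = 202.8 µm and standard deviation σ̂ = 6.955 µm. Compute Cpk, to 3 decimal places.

Cpu = (USL − μ̂) / (3σ̂) = (219.5 − 202.8) / (3 × 6.955) = 0.8004; Cpl = (μ̂ − LSL) / (3σ̂) = (202.8 − 177.2) / (3 × 6.955) = 1.2269; Cpk = min(Cpu, Cpl) = 0.8004

0.800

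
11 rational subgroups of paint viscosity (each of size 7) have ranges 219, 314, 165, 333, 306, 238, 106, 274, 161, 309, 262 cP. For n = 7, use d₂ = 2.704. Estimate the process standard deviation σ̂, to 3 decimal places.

R̄ = (219 + 314 + 165 + 333 + 306 + 238 + 106 + 274 + 161 + 309 + 262) / 11 = 244.2727
σ̂ = R̄ / d₂ = 244.2727 / 2.704 = 90.3375

90.338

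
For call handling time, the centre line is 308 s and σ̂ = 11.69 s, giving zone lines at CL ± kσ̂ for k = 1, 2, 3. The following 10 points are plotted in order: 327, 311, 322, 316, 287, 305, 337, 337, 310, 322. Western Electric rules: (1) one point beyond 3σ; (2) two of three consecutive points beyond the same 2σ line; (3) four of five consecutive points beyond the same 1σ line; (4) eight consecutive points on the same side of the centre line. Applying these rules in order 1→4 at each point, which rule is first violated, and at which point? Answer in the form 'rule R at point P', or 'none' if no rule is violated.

rule 2 at point 8

Zone of each point (C = within 1σ̂, B = 1σ̂–2σ̂, A = 2σ̂–3σ̂, * = beyond 3σ̂; sign = side of CL): 1:+B, 2:+C, 3:+B, 4:+C, 5:-B, 6:-C, 7:+A, 8:+A, 9:+C, 10:+B
Rule 2 (two of three consecutive points beyond the same 2σ limit) is satisfied at point 8.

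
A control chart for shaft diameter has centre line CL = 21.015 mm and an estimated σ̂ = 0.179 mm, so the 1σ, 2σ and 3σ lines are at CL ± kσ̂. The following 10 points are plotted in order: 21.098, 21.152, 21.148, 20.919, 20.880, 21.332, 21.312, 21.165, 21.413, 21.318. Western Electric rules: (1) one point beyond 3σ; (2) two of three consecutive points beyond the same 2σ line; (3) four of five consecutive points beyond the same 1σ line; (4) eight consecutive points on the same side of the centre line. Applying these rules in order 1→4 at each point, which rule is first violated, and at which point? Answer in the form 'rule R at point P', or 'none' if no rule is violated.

rule 3 at point 10

Zone of each point (C = within 1σ̂, B = 1σ̂–2σ̂, A = 2σ̂–3σ̂, * = beyond 3σ̂; sign = side of CL): 1:+C, 2:+C, 3:+C, 4:-C, 5:-C, 6:+B, 7:+B, 8:+C, 9:+A, 10:+B
Rule 3 (four of five consecutive points beyond the same 1σ limit) is satisfied at point 10.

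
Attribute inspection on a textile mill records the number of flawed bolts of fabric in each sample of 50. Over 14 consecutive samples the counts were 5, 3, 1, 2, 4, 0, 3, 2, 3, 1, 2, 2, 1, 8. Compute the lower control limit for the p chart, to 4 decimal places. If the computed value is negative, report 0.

p̄ = Σdᵢ / (k·n) = 37 / (14 × 50) = 0.05286
LCL = p̄ − 3·√(p̄(1−p̄)/n) = 0.05286 − 3 × 0.03164 = -0.04207 → 0 (negative, so LCL = 0)

0.0000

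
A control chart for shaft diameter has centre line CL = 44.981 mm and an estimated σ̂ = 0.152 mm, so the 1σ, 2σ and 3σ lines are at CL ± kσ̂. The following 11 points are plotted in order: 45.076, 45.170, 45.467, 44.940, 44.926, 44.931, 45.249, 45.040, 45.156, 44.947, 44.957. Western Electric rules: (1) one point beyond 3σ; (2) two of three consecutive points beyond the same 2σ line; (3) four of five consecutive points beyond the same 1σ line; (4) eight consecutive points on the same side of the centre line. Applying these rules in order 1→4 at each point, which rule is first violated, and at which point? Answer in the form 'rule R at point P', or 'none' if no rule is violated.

rule 1 at point 3

Zone of each point (C = within 1σ̂, B = 1σ̂–2σ̂, A = 2σ̂–3σ̂, * = beyond 3σ̂; sign = side of CL): 1:+C, 2:+B, 3:+*, 4:-C, 5:-C, 6:-C, 7:+B, 8:+C, 9:+B, 10:-C, 11:-C
Rule 1 (one point beyond the 3σ limits) is satisfied at point 3.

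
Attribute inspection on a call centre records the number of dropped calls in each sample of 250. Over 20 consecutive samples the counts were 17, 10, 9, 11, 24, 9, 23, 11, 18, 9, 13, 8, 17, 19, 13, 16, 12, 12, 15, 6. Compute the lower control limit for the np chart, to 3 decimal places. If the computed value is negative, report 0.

2.842

p̄ = Σdᵢ / (k·n) = 272 / (20 × 250) = 0.05440
LCL = np̄ − 3·√(np̄(1−p̄)) = 13.6000 − 3 × 3.5861 = 2.8417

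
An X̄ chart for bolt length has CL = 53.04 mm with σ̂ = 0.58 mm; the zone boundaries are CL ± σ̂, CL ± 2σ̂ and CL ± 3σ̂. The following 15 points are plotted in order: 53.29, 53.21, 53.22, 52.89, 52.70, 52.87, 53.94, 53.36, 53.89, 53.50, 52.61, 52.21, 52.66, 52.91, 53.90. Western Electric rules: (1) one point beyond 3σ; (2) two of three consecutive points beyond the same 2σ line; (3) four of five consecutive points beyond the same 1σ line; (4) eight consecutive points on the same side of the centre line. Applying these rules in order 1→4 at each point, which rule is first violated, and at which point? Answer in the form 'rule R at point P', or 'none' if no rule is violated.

Zone of each point (C = within 1σ̂, B = 1σ̂–2σ̂, A = 2σ̂–3σ̂, * = beyond 3σ̂; sign = side of CL): 1:+C, 2:+C, 3:+C, 4:-C, 5:-C, 6:-C, 7:+B, 8:+C, 9:+B, 10:+C, 11:-C, 12:-B, 13:-C, 14:-C, 15:+B
No rule fires across all 15 points.

none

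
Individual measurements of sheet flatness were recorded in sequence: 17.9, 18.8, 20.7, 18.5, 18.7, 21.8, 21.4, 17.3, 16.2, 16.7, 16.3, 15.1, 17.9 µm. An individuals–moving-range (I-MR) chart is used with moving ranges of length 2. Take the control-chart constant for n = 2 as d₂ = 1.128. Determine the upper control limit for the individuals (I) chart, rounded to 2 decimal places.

22.42

X̄ = (17.9 + 18.8 + 20.7 + 18.5 + 18.7 + 21.8 + 21.4 + 17.3 + 16.2 + 16.7 + 16.3 + 15.1 + 17.9) / 13 = 18.2538
Moving ranges: 0.9, 1.9, 2.2, 0.2, 3.1, 0.4, 4.1, 1.1, 0.5, 0.4, 1.2, 2.8; M̄R̄ = 18.8000 / 12 = 1.5667
UCL = X̄ + 3·M̄R̄/d₂ = 18.2538 + 3 × 1.5667 / 1.128 = 22.4205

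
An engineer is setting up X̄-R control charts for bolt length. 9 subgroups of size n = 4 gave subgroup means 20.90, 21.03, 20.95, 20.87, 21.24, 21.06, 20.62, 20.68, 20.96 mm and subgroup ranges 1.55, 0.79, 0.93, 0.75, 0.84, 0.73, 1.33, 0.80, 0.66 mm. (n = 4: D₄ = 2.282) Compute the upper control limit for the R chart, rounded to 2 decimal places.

2.12

R̄ = (1.55 + 0.79 + 0.93 + 0.75 + 0.84 + 0.73 + 1.33 + 0.80 + 0.66) / 9 = 8.3800 / 9 = 0.9311
UCL_R = D₄·R̄ = 2.282 × 0.9311 = 2.1248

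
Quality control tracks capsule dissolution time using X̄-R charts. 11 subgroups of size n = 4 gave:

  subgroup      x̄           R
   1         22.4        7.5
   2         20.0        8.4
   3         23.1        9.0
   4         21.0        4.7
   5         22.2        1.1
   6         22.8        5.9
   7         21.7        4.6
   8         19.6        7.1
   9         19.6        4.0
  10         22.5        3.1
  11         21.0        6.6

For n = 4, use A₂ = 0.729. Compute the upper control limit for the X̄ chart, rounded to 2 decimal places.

25.55

X̄̄ = (22.4 + 20.0 + 23.1 + 21.0 + 22.2 + 22.8 + 21.7 + 19.6 + 19.6 + 22.5 + 21.0) / 11 = 235.9000 / 11 = 21.4455
R̄ = (7.5 + 8.4 + 9.0 + 4.7 + 1.1 + 5.9 + 4.6 + 7.1 + 4.0 + 3.1 + 6.6) / 11 = 62.0000 / 11 = 5.6364
UCL = X̄̄ + A₂·R̄ = 21.4455 + 0.729 × 5.6364 = 25.5544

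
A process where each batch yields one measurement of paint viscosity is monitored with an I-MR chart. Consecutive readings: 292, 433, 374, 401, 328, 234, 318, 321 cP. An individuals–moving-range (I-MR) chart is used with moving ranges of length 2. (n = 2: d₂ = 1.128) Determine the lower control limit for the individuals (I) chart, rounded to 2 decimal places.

154.87

X̄ = (292 + 433 + 374 + 401 + 328 + 234 + 318 + 321) / 8 = 337.6250
Moving ranges: 141, 59, 27, 73, 94, 84, 3; M̄R̄ = 481.0000 / 7 = 68.7143
LCL = X̄ − 3·M̄R̄/d₂ = 337.6250 − 3 × 68.7143 / 1.128 = 154.8742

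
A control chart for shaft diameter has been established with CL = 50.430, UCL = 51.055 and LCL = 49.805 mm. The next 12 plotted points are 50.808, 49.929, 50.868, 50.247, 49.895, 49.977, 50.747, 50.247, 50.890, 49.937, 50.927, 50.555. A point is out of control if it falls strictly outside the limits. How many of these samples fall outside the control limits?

All 12 points lie within [49.805, 51.055].

0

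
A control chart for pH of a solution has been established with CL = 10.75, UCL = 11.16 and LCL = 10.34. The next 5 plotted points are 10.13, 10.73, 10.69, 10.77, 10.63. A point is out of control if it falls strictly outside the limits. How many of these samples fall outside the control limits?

1

Compare each point to [10.34, 11.16]: sample 1 = 10.13 < LCL.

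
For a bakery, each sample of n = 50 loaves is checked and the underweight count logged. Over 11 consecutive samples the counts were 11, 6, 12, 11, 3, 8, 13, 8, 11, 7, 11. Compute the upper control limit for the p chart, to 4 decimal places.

0.3479

p̄ = Σdᵢ / (k·n) = 101 / (11 × 50) = 0.18364
UCL = p̄ + 3·√(p̄(1−p̄)/n) = 0.18364 + 3 × √(0.18364×0.81636/50) = 0.18364 + 3 × 0.05476 = 0.34791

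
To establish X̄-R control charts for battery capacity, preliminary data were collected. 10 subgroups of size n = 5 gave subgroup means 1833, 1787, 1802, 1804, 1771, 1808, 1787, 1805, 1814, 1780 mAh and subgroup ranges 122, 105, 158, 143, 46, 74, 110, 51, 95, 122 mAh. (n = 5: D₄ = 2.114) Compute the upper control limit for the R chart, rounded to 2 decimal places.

216.90

R̄ = (122 + 105 + 158 + 143 + 46 + 74 + 110 + 51 + 95 + 122) / 10 = 1026.0000 / 10 = 102.6000
UCL_R = D₄·R̄ = 2.114 × 102.6000 = 216.8964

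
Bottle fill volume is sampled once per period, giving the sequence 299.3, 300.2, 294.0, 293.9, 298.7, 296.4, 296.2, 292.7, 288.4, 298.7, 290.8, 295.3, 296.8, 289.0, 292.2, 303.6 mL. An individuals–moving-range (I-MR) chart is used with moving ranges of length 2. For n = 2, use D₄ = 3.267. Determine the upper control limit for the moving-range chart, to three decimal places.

Moving ranges: 0.9, 6.2, 0.1, 4.8, 2.3, 0.2, 3.5, 4.3, 10.3, 7.9, 4.5, 1.5, 7.8, 3.2, 11.4; M̄R̄ = 68.9000 / 15 = 4.5933
UCL_MR = D₄·M̄R̄ = 3.267 × 4.5933 = 15.0064

15.006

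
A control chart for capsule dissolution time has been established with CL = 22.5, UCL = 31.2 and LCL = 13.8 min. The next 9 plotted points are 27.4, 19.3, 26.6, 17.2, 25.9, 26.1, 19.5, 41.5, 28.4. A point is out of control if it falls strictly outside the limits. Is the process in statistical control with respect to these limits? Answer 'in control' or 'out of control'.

out of control

Compare each point to [13.8, 31.2]: sample 8 = 41.5 > UCL.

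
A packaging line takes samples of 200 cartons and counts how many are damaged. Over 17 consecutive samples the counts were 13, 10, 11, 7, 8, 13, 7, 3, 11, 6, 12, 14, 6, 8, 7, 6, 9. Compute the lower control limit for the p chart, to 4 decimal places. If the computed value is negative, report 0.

p̄ = Σdᵢ / (k·n) = 151 / (17 × 200) = 0.04441
LCL = p̄ − 3·√(p̄(1−p̄)/n) = 0.04441 − 3 × 0.01457 = 0.00071

0.0007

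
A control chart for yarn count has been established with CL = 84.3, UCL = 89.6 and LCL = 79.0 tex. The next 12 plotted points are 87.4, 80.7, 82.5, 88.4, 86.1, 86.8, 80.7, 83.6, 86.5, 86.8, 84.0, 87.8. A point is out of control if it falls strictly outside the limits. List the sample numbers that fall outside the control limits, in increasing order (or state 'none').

none

All 12 points lie within [79.0, 89.6].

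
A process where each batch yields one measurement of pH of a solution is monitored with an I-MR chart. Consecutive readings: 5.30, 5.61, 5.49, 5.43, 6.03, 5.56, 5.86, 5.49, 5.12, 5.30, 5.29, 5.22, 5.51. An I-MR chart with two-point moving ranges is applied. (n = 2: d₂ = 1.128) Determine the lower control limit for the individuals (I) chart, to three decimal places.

4.780

X̄ = (5.30 + 5.61 + 5.49 + 5.43 + 6.03 + 5.56 + 5.86 + 5.49 + 5.12 + 5.30 + 5.29 + 5.22 + 5.51) / 13 = 5.4777
Moving ranges: 0.31, 0.12, 0.06, 0.60, 0.47, 0.30, 0.37, 0.37, 0.18, 0.01, 0.07, 0.29; M̄R̄ = 3.1500 / 12 = 0.2625
LCL = X̄ − 3·M̄R̄/d₂ = 5.4777 − 3 × 0.2625 / 1.128 = 4.7796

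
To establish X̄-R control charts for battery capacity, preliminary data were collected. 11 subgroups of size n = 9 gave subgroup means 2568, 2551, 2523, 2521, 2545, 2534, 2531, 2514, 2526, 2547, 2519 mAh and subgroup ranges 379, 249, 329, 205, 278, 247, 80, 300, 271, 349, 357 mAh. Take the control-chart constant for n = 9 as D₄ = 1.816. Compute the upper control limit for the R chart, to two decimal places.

502.54

R̄ = (379 + 249 + 329 + 205 + 278 + 247 + 80 + 300 + 271 + 349 + 357) / 11 = 3044.0000 / 11 = 276.7273
UCL_R = D₄·R̄ = 1.816 × 276.7273 = 502.5367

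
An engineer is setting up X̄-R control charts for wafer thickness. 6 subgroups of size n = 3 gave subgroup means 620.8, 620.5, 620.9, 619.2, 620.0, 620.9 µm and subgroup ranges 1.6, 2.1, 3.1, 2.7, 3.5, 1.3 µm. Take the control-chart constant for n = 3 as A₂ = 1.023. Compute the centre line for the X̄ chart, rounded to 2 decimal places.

620.38

X̄̄ = (620.8 + 620.5 + 620.9 + 619.2 + 620.0 + 620.9) / 6 = 3722.3000 / 6 = 620.3833
CL = X̄̄ = 620.3833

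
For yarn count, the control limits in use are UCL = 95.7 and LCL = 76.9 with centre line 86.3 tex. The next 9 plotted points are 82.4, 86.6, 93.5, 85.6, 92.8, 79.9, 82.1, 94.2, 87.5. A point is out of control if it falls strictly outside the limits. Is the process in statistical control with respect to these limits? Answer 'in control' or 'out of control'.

All 9 points lie within [76.9, 95.7].

in control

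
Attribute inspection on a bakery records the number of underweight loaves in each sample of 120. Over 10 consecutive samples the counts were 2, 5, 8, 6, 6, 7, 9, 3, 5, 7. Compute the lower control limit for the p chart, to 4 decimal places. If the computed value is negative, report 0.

0.0000

p̄ = Σdᵢ / (k·n) = 58 / (10 × 120) = 0.04833
LCL = p̄ − 3·√(p̄(1−p̄)/n) = 0.04833 − 3 × 0.01958 = -0.01040 → 0 (negative, so LCL = 0)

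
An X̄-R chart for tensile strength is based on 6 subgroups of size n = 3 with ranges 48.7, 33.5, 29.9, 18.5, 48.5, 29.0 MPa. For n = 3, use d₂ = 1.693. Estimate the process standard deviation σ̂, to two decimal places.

20.49

R̄ = (48.7 + 33.5 + 29.9 + 18.5 + 48.5 + 29.0) / 6 = 34.6833
σ̂ = R̄ / d₂ = 34.6833 / 1.693 = 20.4863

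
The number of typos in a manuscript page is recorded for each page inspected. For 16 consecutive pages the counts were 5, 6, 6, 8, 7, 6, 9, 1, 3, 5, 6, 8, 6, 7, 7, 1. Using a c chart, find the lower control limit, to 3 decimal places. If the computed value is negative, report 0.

0.000

c̄ = (5 + 6 + 6 + 8 + 7 + 6 + 9 + 1 + 3 + 5 + 6 + 8 + 6 + 7 + 7 + 1) / 16 = 91 / 16 = 5.6875
LCL = c̄ − 3√c̄ = 5.6875 − 3 × 2.3848 = -1.4670 → 0 (cannot be negative)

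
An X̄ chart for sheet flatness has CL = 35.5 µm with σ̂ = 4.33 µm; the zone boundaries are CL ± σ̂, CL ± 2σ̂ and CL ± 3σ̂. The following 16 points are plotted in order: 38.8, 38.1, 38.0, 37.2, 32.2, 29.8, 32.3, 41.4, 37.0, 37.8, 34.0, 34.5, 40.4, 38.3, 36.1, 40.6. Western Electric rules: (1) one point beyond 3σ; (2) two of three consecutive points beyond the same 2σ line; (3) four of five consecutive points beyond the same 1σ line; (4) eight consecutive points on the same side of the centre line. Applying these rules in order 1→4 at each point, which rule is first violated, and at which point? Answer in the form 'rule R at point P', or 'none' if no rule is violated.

Zone of each point (C = within 1σ̂, B = 1σ̂–2σ̂, A = 2σ̂–3σ̂, * = beyond 3σ̂; sign = side of CL): 1:+C, 2:+C, 3:+C, 4:+C, 5:-C, 6:-B, 7:-C, 8:+B, 9:+C, 10:+C, 11:-C, 12:-C, 13:+B, 14:+C, 15:+C, 16:+B
No rule fires across all 16 points.

none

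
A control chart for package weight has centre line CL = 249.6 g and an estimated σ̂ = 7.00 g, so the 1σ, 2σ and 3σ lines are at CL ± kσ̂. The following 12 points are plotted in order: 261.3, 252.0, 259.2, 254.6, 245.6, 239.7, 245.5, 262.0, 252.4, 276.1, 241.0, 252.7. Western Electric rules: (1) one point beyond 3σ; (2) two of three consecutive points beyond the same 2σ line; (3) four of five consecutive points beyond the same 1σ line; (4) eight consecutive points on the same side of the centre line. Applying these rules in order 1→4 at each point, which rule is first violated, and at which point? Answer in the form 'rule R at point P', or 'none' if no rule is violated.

rule 1 at point 10

Zone of each point (C = within 1σ̂, B = 1σ̂–2σ̂, A = 2σ̂–3σ̂, * = beyond 3σ̂; sign = side of CL): 1:+B, 2:+C, 3:+B, 4:+C, 5:-C, 6:-B, 7:-C, 8:+B, 9:+C, 10:+*, 11:-B, 12:+C
Rule 1 (one point beyond the 3σ limits) is satisfied at point 10.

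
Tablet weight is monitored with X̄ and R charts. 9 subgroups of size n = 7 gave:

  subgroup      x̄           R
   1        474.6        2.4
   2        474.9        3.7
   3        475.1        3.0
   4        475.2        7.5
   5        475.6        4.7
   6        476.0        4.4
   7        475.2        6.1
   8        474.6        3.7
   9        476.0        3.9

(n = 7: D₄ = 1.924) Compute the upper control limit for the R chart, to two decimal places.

8.42

R̄ = (2.4 + 3.7 + 3.0 + 7.5 + 4.7 + 4.4 + 6.1 + 3.7 + 3.9) / 9 = 39.4000 / 9 = 4.3778
UCL_R = D₄·R̄ = 1.924 × 4.3778 = 8.4228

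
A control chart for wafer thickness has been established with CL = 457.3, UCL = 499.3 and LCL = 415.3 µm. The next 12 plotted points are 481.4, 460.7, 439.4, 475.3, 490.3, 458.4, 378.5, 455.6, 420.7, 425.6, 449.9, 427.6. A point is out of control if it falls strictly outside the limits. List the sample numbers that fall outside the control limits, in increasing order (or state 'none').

7

Compare each point to [415.3, 499.3]: sample 7 = 378.5 < LCL.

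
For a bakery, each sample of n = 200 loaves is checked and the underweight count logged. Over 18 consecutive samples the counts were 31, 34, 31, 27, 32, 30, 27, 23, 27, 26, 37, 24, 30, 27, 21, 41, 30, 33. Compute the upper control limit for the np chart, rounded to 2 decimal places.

44.54

p̄ = Σdᵢ / (k·n) = 531 / (18 × 200) = 0.14750
UCL = np̄ + 3·√(np̄(1−p̄)) = 29.5000 + 3 × √(29.5000×0.85250) = 29.5000 + 3 × 5.0149 = 44.5446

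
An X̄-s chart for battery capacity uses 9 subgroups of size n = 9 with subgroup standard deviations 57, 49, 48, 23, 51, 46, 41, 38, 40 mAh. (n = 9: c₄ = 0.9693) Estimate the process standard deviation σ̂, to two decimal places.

45.05

s̄ = (57 + 49 + 48 + 23 + 51 + 46 + 41 + 38 + 40) / 9 = 43.6667
σ̂ = s̄ / c₄ = 43.6667 / 0.9693 = 45.0497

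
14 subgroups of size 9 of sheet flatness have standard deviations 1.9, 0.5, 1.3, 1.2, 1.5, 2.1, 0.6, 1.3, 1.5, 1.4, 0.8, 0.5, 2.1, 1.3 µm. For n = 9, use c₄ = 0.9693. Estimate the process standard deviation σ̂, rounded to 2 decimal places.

1.33

s̄ = (1.9 + 0.5 + 1.3 + 1.2 + 1.5 + 2.1 + 0.6 + 1.3 + 1.5 + 1.4 + 0.8 + 0.5 + 2.1 + 1.3) / 14 = 1.2857
σ̂ = s̄ / c₄ = 1.2857 / 0.9693 = 1.3264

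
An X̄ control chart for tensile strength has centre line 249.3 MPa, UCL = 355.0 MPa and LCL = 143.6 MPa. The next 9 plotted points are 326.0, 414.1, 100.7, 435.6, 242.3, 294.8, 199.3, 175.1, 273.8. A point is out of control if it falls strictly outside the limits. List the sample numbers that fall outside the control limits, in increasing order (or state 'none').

2, 3, 4

Compare each point to [143.6, 355.0]: sample 2 = 414.1 > UCL; sample 3 = 100.7 < LCL; sample 4 = 435.6 > UCL.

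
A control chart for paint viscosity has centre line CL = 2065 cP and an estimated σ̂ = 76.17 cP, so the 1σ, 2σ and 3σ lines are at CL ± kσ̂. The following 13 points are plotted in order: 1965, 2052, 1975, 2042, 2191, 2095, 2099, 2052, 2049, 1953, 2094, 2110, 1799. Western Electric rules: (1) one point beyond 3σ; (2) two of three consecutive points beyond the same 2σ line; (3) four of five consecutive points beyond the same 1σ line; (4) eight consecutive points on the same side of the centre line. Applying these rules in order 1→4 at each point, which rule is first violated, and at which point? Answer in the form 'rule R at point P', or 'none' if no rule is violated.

rule 1 at point 13

Zone of each point (C = within 1σ̂, B = 1σ̂–2σ̂, A = 2σ̂–3σ̂, * = beyond 3σ̂; sign = side of CL): 1:-B, 2:-C, 3:-B, 4:-C, 5:+B, 6:+C, 7:+C, 8:-C, 9:-C, 10:-B, 11:+C, 12:+C, 13:-*
Rule 1 (one point beyond the 3σ limits) is satisfied at point 13.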